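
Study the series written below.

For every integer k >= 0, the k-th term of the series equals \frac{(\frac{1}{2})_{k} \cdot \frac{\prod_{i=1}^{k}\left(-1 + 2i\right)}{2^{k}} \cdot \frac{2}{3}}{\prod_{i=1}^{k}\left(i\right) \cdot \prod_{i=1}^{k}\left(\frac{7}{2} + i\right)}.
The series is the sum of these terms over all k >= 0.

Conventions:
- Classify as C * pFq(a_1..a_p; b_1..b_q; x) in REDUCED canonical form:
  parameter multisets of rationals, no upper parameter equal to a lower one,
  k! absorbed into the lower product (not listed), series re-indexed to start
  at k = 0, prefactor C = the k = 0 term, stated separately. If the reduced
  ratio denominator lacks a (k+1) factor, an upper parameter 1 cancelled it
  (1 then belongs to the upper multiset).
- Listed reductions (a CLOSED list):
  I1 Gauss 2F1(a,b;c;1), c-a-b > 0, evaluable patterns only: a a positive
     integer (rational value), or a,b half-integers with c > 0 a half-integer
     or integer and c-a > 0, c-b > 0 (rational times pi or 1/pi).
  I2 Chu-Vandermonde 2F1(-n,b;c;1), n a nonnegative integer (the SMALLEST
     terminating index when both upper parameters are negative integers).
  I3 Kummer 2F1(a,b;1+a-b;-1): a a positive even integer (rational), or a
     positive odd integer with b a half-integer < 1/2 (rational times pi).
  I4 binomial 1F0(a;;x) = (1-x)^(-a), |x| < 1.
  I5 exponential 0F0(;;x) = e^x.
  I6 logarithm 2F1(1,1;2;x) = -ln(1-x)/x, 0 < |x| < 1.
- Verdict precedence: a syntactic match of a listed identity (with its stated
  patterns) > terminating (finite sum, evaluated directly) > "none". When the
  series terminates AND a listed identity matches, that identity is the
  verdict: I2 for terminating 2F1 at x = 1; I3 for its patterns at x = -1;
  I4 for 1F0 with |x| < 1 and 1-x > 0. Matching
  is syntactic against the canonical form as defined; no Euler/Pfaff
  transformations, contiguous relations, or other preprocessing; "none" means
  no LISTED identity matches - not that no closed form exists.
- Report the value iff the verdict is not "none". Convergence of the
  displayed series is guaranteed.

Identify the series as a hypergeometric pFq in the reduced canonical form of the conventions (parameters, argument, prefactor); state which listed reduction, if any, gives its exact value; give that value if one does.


x = 1 here; the reduced form reads 2F1, upper {\frac{1}{2}, \frac{1}{2}}, lower {\frac{9}{2}}, C = \frac{2}{3}. Verdict: the half-integer Gauss pattern (I1) fires (x = 1; upper {\frac{1}{2}, \frac{1}{2}} half-integers, c = \frac{9}{2} in the evaluable pattern). Hence: \frac{175}{768} \cdot \pi.

The tell: x = 1 and the lower running product (C = 2/3) is a rising factorial.
Ratio: r(k) = 1 * (k+\frac{1}{2}) (k+\frac{1}{2}) / [(k+\frac{9}{2}) (k+1)] - rational in k. x = 1; t_0 = \frac{2}{3}; negate the roots.


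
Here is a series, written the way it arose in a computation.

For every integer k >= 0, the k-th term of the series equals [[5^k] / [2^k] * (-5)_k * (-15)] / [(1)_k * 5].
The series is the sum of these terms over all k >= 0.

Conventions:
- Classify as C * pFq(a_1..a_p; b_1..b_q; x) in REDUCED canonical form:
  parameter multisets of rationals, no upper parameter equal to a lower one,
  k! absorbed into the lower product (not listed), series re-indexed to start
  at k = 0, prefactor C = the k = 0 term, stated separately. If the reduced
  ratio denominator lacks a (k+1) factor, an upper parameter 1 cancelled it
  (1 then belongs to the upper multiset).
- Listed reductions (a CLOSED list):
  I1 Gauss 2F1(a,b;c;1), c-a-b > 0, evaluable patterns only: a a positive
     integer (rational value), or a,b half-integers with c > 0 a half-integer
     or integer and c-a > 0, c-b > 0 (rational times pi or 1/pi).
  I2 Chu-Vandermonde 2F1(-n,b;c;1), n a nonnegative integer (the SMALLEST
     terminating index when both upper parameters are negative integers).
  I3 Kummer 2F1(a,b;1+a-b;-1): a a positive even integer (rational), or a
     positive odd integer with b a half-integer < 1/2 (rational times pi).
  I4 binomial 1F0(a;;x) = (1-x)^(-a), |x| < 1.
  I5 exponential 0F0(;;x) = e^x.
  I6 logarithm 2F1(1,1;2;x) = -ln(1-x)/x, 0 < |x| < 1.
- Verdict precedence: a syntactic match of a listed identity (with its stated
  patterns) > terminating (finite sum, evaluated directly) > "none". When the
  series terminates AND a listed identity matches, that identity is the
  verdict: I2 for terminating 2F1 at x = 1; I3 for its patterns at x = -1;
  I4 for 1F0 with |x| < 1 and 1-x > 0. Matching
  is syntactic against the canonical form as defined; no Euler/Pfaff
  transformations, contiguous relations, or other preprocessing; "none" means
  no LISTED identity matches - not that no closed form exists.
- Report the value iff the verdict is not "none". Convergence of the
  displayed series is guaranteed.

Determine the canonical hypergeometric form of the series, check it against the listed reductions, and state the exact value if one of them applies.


This is -3 * 1F0(-5; -; 5/2) in reduced canonical form. Verdict: terminating at k = 5: the factor (-5)_k kills every later term; summing the 6 survivors is exact. Hence: 729/32.

Key observation: from the first term -3: (1)_k (C = -3, x = 5/2) is k! itself.
Adjacent-term ratio: r(k) = (5/2) * (k-5) / [(k+1)] - rational; roots negated = parameters, x = (5/2), C = -3.


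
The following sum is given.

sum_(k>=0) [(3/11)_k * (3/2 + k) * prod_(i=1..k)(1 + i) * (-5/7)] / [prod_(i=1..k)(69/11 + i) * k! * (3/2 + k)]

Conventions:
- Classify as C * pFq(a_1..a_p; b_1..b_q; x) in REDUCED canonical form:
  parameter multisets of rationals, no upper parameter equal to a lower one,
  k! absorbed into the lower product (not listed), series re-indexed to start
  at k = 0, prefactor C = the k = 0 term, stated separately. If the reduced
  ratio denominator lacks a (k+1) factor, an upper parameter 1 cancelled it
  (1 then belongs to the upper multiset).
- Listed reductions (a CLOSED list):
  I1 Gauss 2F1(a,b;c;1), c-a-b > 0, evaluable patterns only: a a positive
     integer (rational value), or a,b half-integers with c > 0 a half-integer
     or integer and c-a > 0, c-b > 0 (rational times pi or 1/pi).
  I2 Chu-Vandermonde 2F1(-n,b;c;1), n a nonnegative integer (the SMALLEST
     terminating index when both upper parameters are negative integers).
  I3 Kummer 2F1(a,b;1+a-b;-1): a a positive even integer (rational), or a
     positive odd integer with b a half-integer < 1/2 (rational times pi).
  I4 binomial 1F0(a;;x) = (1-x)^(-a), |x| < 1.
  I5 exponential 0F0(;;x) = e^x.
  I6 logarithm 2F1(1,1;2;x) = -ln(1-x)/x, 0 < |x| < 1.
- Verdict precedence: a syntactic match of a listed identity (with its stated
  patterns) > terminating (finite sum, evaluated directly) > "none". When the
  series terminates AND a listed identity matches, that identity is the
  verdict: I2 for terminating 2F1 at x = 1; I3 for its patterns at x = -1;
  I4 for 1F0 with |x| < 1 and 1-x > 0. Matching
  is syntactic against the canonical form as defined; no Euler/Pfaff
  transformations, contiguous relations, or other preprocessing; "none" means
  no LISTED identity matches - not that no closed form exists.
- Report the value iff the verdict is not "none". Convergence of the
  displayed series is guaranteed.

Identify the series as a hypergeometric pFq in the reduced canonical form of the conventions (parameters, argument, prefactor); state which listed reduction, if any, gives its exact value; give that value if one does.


At argument 1: a 2F1 with upper {3/11, 2}, lower {80/11}, scaled by C = -5/7. Verdict (x = 1): Gauss's theorem (I1) applies (x = 1: the Gamma ratio telescopes since c-a-b = 5 > 0 and a = 2 in Z>0). Exact value: -667/847.

First insight: t_0 = -5/7 here, and the running product (C = -5/7, x = 1) telescopes to a rising factorial.
Ratio: r(k) = 1 * (k+3/11) (k+2) / [(k+80/11) (k+1)] - rational in k, leading ratio 1; with t_0 = -5/7, classification follows.


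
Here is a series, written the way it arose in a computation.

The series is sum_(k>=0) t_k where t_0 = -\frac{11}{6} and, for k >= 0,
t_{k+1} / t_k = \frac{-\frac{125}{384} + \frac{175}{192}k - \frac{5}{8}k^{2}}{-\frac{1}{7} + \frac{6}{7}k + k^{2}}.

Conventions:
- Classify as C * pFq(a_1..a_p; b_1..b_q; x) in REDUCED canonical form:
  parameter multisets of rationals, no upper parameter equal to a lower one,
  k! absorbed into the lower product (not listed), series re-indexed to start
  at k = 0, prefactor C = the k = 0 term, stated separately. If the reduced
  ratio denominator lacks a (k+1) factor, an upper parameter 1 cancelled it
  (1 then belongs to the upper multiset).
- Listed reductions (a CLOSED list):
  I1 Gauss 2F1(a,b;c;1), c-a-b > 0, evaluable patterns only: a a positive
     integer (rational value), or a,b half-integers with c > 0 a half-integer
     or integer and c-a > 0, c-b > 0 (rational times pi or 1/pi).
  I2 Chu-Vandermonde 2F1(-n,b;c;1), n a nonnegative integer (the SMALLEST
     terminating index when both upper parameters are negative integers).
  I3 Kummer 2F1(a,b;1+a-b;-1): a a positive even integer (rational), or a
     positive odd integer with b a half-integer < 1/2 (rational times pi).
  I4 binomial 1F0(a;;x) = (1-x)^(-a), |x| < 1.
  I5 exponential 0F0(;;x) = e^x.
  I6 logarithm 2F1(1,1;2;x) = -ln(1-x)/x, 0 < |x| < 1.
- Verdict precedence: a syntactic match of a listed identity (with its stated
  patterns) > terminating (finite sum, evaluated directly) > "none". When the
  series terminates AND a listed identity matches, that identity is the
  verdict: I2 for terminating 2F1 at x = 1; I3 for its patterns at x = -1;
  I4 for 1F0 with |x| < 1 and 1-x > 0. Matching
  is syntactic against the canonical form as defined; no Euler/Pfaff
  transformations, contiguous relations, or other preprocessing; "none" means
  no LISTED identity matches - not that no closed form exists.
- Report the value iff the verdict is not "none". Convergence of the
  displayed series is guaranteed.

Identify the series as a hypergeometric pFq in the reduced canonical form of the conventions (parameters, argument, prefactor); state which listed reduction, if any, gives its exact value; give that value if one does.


First insight: x = -\frac{5}{8} and roots of the ratio polynomials (C = -11/6, x = -5/8) are the negated parameters.
Term ratio: r(k) = -\frac{5}{8} * (k-\frac{5}{6}) (k-\frac{5}{8}) / [(k-\frac{1}{7}) (k+1)] - rational in k. x = -\frac{5}{8}; t_0 = -\frac{11}{6}; negate the roots.

Reduced: x = -\frac{5}{8}, 2F1, upper = {-\frac{5}{6}, -\frac{5}{8}}, lower = {-\frac{1}{7}}, C = -\frac{11}{6}. Verdict: none. A 2F1 with upper {-\frac{5}{6}, -\frac{5}{8}} fits none of I1-I6 at x = -\frac{5}{8}; the sum runs forever.


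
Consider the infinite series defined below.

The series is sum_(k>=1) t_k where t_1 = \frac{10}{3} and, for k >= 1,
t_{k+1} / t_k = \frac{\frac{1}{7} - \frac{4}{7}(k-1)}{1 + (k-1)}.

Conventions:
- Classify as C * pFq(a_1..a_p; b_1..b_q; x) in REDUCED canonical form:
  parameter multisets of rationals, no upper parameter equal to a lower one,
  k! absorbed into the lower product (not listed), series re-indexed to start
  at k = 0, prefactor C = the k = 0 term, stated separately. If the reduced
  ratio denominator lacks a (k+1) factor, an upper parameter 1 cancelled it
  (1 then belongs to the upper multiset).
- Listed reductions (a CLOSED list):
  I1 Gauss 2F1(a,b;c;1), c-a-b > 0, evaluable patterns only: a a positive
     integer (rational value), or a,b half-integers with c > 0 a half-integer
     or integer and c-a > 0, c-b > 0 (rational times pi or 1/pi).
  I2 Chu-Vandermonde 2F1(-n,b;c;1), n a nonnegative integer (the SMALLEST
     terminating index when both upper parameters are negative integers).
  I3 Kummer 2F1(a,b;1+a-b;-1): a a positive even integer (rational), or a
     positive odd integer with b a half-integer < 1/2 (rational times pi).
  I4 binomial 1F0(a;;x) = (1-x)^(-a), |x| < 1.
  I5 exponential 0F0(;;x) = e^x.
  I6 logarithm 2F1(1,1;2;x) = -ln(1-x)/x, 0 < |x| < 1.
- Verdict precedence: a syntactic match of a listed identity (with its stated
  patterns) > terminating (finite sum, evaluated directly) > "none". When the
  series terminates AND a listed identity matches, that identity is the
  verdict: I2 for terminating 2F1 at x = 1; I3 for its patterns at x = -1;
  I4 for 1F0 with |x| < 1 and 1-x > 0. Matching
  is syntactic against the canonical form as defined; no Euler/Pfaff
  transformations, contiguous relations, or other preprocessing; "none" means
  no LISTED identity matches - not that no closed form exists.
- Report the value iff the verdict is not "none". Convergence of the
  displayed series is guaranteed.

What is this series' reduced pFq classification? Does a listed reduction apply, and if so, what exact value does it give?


With C = \frac{10}{3}: the canonical form is 1F0(-\frac{1}{4}; -; -\frac{4}{7}). Verdict: binomial (I4) applies (the 1F0 binomial series: exponent 1/4, x = -\frac{4}{7}). Its exact value is \frac{10}{3} \cdot \left(\frac{11}{7}\right)^{\frac{1}{4}}.

Key observation: t_0 being \frac{10}{3}, roots of the ratio polynomials (C = 10/3, x = -4/7) are the negated parameters.
Ratio: r(k) = -\frac{4}{7} * (k-\frac{1}{4}) / [(k+1)] - rational; roots negated = parameters, x = -\frac{4}{7}, C = \frac{10}{3}.


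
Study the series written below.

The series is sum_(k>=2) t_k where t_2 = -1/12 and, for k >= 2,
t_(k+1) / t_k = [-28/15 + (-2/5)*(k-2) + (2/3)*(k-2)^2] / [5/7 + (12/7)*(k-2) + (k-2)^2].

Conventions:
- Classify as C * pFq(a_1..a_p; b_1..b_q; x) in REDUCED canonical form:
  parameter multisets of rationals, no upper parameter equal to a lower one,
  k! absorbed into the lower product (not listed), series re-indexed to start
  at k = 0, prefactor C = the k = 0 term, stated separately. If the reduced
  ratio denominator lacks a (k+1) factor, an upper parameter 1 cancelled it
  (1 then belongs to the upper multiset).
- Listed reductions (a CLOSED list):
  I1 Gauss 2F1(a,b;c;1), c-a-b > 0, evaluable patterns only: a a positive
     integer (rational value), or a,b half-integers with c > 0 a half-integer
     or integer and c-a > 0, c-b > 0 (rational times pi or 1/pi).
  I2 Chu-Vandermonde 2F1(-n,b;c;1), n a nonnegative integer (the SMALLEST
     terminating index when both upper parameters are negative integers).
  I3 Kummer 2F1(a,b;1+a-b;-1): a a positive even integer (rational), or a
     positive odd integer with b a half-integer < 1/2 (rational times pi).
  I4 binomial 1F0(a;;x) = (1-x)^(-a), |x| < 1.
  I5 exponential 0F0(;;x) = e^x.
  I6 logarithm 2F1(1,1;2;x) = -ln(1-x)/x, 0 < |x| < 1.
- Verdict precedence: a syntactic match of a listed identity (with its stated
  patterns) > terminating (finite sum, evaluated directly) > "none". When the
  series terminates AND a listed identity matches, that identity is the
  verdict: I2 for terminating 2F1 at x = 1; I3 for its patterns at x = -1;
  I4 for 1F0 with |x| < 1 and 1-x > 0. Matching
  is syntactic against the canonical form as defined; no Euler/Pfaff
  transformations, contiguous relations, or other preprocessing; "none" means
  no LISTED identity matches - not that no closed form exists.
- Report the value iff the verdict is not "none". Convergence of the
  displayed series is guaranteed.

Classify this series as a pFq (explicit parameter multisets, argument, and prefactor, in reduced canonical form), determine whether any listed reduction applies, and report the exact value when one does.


The series (x = 2/3) is 2F1: upper {-2, 7/5}, lower {5/7}, prefactor -1/12. Verdict: terminating. With -2 upstairs the series is a 3-term polynomial sum; evaluated term by term. Its exact value is 443/13500.

First insight: t_0 = -1/12 here, and the expanded ratio factors over Q; C = -1/12, x = 2/3, roots give parameters.
Term ratio: r(k) = (2/3) * (k-2) (k+7/5) / [(k+5/7) (k+1)] - poly over poly, x = (2/3) from leading terms; C = -1/12 at k = 0.


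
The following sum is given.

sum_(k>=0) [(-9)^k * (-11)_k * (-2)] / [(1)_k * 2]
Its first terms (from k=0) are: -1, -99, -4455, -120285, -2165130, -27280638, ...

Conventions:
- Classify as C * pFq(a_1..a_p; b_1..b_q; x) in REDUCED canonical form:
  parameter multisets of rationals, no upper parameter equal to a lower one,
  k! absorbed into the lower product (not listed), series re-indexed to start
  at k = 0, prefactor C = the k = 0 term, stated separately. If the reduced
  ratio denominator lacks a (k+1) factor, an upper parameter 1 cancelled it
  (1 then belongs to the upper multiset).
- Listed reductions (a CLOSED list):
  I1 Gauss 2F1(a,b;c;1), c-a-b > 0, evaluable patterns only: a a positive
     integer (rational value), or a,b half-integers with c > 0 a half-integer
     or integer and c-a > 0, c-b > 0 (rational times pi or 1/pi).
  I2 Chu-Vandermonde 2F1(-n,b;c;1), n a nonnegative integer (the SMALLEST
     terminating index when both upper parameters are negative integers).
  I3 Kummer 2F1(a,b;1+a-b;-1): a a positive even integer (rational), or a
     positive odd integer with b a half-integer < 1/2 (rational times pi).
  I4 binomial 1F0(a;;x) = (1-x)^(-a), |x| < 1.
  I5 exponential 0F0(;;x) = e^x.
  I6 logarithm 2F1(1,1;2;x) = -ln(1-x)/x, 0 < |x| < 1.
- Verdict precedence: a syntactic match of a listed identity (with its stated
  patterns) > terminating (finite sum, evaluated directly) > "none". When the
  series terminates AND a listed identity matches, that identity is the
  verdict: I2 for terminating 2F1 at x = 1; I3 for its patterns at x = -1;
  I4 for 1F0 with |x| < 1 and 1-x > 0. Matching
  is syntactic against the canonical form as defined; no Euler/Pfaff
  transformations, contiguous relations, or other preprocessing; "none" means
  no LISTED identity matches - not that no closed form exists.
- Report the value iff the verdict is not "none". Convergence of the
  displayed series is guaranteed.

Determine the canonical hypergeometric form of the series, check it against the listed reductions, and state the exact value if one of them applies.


x = -9 here; the reduced form reads 1F0, upper {-11}, lower {-}, C = -1. Verdict: terminating - upper -11 stops the sum at k = 11; the 12 terms are added exactly. Exact value: -100000000000.

Key observation: from the first term -1: (1)_k (C = -1) is k! itself.
Ratio: r(k) = (-9) * (k-11) / [(k+1)] - poly over poly, x = (-9) from leading terms; C = -1 at k = 0.


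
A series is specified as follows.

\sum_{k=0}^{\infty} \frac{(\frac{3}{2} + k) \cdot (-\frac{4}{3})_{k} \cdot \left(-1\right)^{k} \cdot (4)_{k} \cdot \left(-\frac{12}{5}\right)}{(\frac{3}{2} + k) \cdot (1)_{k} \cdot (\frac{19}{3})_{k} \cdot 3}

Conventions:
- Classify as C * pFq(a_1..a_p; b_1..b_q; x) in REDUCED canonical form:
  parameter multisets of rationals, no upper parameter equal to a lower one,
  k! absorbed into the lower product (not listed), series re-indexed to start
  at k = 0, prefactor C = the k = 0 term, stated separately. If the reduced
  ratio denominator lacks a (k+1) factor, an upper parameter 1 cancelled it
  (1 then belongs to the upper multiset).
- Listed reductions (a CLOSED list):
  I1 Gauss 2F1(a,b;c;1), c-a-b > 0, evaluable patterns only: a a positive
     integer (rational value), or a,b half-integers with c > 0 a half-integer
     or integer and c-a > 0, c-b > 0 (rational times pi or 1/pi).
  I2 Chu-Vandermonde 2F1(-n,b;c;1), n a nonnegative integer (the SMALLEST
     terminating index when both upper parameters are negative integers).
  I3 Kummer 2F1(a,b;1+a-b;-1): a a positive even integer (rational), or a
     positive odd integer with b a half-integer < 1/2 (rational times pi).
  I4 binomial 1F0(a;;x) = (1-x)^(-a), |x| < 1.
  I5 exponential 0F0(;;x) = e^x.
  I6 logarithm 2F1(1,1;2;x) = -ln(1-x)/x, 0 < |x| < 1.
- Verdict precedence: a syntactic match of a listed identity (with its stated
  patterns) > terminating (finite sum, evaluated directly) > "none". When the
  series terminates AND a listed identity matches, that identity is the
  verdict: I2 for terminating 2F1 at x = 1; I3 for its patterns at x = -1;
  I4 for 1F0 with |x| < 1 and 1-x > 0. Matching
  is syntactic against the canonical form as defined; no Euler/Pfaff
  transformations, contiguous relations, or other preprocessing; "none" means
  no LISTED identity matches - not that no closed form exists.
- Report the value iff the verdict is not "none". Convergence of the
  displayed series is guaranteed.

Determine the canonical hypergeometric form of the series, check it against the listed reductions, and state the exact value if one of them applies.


Prefactor -\frac{4}{5}, argument -1: 2F1 with upper {-\frac{4}{3}, 4} over lower {\frac{19}{3}}. Verdict: Kummer's theorem (I3) fires (x = -1; c = \frac{19}{3} equals 1+a-b for upper {-\frac{4}{3}, 4}: listed pattern). Value: -\frac{208}{135}.

Structural cue: x = -1 and the constant factors (C = -4/5, x = -1) combine into one prefactor.
Step ratio: r(k) = -1 * (k-\frac{4}{3}) (k+4) / [(k+\frac{19}{3}) (k+1)] - rational; roots negated = parameters, x = -1, C = -\frac{4}{5}.


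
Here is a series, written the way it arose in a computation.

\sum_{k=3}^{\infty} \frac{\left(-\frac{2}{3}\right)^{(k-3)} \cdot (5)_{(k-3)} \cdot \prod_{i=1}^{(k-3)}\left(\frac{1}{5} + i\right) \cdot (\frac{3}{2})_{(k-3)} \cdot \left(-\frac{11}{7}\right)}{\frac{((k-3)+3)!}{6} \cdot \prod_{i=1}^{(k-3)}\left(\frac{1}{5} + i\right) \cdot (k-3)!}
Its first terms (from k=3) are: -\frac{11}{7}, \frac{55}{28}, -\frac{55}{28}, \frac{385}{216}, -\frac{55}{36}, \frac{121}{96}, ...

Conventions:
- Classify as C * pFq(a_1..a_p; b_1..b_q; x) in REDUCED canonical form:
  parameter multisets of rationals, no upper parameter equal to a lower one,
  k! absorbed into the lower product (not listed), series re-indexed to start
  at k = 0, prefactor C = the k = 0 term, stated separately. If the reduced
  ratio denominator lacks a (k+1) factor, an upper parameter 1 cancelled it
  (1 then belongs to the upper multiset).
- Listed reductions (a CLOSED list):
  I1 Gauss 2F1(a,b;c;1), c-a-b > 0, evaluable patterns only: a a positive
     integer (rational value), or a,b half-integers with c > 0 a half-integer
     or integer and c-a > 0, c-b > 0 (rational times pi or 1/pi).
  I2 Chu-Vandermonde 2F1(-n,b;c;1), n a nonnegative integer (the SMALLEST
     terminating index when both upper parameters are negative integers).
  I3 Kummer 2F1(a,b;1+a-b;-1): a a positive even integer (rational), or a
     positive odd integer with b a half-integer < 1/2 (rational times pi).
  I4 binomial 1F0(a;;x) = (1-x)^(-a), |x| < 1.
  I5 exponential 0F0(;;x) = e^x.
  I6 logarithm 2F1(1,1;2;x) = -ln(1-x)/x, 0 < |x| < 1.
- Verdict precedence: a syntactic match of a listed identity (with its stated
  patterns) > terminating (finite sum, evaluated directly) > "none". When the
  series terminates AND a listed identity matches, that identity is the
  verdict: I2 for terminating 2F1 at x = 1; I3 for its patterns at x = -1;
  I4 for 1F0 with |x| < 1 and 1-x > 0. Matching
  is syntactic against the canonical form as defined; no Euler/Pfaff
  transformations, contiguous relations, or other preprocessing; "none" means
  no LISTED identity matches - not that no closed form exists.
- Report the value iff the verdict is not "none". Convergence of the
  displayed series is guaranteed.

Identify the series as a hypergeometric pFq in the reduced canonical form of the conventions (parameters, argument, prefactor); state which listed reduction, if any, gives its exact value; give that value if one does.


With C = -\frac{11}{7}: the canonical form is 2F1(\frac{3}{2}, 5; 4; -\frac{2}{3}). Verdict: none here - no I1-I6 shape fits x = -\frac{2}{3} with lower {4}.

The tell: t_0 = -\frac{11}{7} here, and the running product (prefactor -11/7) telescopes to a rising factorial.
Step ratio: r(k) = -\frac{2}{3} * (k+\frac{3}{2}) (k+5) / [(k+4) (k+1)] - poly over poly, x = -\frac{2}{3} from leading terms; C = -\frac{11}{7} at k = 0.


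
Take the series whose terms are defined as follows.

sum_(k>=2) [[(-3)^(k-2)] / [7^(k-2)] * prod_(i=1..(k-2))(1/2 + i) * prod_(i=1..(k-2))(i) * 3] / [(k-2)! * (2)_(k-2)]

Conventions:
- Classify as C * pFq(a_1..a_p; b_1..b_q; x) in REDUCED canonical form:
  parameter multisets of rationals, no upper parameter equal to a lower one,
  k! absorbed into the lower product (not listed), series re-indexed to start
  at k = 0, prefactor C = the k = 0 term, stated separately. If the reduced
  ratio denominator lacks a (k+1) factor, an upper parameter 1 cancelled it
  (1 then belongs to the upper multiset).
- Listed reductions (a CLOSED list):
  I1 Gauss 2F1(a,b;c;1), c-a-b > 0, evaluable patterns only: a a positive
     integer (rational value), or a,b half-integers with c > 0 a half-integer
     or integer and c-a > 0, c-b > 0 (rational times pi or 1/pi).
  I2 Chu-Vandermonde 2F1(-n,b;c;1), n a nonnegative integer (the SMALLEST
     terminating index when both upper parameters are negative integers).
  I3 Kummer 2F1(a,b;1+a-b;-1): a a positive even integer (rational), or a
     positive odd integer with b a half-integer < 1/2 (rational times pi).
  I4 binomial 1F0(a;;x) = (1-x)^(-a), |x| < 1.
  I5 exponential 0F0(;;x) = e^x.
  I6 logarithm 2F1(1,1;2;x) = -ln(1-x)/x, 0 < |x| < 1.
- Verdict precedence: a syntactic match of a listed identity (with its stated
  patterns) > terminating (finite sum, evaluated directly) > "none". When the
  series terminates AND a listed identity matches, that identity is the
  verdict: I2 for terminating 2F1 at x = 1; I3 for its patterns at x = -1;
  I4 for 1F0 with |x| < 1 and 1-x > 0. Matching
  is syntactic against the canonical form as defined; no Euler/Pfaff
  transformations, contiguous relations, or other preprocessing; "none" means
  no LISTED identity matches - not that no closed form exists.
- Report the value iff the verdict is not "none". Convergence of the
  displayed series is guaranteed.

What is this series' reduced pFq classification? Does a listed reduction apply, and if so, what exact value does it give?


This is 3 * 2F1(1, 3/2; 2; -3/7) in reduced canonical form. Verdict: none here - no I1-I6 shape fits x = -3/7 with lower {2}.

The tell: t_0 = 3 here, and the two geometric factors (prefactor 3) combine into one argument.
Adjacent-term ratio: r(k) = (-3/7) * (k+1) (k+3/2) / [(k+2) (k+1)] - poly over poly, x = (-3/7) from leading terms; C = 3 at k = 0.


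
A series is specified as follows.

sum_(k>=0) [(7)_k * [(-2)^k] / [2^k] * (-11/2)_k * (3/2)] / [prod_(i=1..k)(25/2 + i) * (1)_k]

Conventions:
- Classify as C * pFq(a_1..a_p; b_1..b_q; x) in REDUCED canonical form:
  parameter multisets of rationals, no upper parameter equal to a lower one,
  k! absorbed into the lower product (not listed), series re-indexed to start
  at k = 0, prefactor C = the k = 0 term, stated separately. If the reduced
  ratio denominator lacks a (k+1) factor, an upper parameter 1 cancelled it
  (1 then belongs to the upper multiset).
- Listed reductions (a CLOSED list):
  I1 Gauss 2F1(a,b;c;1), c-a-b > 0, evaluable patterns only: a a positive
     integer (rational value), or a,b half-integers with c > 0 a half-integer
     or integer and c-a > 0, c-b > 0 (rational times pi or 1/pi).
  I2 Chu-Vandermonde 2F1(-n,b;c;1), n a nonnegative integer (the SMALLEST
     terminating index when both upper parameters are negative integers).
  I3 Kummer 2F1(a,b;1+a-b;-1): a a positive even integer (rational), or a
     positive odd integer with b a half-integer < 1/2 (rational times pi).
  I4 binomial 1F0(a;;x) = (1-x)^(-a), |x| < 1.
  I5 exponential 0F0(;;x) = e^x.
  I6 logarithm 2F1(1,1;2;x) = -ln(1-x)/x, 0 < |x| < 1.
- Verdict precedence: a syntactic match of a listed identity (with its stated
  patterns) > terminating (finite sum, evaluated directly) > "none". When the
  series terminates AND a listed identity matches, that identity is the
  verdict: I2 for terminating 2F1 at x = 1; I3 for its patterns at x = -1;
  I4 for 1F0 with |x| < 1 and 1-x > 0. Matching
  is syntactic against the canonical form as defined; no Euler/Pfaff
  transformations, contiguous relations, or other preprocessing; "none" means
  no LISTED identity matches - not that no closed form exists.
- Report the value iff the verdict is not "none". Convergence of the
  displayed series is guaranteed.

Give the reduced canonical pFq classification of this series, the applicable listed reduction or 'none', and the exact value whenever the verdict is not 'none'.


Structural cue: t_0 = 3/2 here, and (1)_k (C = 3/2, x = -1) is k! itself.
Ratio: r(k) = (-1) * (k-11/2) (k+7) / [(k+27/2) (k+1)] - rational in k. x = (-1); t_0 = 3/2; negate the roots.

Prefactor 3/2, argument -1: 2F1 with upper {-11/2, 7} over lower {27/2}. Verdict: Kummer's theorem (I3) fires (x = -1; c = 27/2 equals 1+a-b for upper {-11/2, 7}: listed pattern). Sum: (2788660875/536870912) * pi.


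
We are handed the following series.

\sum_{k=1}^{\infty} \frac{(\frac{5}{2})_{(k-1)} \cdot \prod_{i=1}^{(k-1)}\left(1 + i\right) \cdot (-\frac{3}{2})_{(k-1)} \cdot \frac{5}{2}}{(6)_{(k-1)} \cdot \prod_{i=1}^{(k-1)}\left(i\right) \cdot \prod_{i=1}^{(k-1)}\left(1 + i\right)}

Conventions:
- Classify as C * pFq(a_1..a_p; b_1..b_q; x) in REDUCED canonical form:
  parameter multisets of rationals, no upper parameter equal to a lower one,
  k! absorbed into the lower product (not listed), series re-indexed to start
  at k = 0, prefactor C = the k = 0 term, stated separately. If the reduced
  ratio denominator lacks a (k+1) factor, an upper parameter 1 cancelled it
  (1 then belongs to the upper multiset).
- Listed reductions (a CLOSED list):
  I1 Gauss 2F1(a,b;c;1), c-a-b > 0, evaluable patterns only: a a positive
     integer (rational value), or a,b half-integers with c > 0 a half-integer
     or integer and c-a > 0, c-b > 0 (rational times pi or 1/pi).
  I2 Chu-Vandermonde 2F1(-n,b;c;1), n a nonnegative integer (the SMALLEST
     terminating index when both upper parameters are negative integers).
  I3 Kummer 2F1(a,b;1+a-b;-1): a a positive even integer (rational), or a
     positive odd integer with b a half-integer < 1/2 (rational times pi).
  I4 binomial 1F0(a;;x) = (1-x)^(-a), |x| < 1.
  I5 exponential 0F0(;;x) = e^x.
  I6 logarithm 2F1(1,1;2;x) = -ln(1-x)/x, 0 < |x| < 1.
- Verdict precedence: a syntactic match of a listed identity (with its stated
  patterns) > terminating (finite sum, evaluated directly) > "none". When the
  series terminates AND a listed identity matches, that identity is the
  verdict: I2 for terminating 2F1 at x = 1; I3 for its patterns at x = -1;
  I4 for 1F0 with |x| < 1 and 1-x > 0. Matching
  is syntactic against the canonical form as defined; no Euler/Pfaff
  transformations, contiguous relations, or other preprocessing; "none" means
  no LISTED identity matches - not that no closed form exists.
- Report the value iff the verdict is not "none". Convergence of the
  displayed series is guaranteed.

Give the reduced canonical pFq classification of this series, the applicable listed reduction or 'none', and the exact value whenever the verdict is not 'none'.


Classification (C = \frac{5}{2}): 2F1 with upper {-\frac{3}{2}, \frac{5}{2}}, lower {6}, argument x = 1. Verdict: this is the half-integer Gauss pattern (I1) (x = 1; upper {-\frac{3}{2}, \frac{5}{2}} half-integers, c = 6 in the evaluable pattern). Sum: \frac{32768}{9009} / \pi.

First insight: t_0 being \frac{5}{2}, the running product (prefactor 5/2) telescopes to a rising factorial.
Step ratio: r(k) = 1 * (k-\frac{3}{2}) (k+\frac{5}{2}) / [(k+6) (k+1)] ; factor over Q: parameters, x = 1, and C = \frac{5}{2}.


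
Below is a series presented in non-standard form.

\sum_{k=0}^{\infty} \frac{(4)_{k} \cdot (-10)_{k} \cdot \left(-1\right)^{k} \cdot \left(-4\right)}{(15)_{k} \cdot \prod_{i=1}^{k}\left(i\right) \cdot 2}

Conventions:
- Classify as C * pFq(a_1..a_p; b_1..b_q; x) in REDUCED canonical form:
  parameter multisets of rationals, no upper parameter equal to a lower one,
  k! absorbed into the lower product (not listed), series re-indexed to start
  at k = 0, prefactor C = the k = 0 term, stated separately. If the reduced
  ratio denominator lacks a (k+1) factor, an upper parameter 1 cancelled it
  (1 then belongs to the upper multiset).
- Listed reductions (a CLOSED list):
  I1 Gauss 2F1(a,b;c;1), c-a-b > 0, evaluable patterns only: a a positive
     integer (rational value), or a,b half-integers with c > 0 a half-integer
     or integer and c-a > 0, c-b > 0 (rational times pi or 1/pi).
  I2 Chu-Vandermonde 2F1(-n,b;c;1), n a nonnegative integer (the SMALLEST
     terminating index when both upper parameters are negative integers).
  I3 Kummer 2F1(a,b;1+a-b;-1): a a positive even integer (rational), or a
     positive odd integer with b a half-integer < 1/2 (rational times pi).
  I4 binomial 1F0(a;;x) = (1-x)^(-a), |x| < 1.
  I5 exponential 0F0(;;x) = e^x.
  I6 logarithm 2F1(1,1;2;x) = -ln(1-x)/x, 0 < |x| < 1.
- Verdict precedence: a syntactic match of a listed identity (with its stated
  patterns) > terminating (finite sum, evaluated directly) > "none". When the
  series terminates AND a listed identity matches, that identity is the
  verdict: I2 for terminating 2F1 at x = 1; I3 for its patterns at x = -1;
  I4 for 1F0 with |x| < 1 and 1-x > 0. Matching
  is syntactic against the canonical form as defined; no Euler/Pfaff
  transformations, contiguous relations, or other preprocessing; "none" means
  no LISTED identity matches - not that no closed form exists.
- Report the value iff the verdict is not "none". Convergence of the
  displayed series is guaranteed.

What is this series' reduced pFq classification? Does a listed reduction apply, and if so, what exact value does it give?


The series (x = -1) is 2F1: upper {-10, 4}, lower {15}, prefactor -2. Verdict: Kummer's theorem (I3) fires (x = -1; c = 15 equals 1+a-b for upper {-10, 4}: listed pattern). Hence: -\frac{91}{3}.

Structural cue: from the first term -2: the constant factors (prefactor -2) combine into one prefactor.
Consecutive-term ratio: r(k) = -1 * (k-10) (k+4) / [(k+15) (k+1)] ; factor over Q: parameters, x = -1, and C = -2.


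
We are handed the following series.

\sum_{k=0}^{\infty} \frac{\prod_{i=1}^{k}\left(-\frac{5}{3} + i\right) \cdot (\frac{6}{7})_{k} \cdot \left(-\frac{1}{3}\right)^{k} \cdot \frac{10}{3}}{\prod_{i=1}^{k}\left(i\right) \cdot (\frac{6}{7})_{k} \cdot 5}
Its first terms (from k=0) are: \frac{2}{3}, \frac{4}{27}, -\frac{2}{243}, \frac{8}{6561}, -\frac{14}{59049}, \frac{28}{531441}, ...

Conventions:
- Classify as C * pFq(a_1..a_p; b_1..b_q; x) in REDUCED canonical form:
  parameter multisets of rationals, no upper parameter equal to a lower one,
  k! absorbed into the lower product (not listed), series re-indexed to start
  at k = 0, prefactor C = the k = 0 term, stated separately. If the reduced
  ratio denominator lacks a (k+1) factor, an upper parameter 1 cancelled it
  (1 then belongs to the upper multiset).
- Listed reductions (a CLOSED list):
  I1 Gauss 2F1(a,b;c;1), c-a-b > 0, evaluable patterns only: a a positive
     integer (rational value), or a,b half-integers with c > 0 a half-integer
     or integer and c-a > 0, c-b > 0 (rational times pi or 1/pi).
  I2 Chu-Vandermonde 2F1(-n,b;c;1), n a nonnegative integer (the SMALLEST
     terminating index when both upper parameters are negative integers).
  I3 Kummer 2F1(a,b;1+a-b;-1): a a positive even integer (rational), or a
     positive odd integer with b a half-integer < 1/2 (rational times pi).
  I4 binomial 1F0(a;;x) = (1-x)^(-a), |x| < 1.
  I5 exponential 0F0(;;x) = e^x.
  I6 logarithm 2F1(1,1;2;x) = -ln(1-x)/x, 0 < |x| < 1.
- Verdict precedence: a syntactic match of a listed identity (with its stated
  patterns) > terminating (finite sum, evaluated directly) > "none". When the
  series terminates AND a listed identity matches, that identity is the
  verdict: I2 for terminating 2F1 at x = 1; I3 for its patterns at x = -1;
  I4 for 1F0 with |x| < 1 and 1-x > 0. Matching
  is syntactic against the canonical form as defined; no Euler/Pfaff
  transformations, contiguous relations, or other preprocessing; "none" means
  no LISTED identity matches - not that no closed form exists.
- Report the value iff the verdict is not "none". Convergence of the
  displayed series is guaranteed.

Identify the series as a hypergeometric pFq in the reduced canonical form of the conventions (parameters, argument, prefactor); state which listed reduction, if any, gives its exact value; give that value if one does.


Prefactor \frac{2}{3}, argument -\frac{1}{3}: 1F0 with upper {-\frac{2}{3}} over lower {-}. Verdict: binomial (I4) applies (the 1F0 binomial series: exponent 2/3, x = -\frac{1}{3}). Sum: \frac{2}{3} \cdot \left(\frac{4}{3}\right)^{\frac{2}{3}}.

The tell: t_0 being \frac{2}{3}, the constant factors (C = 2/3, x = -1/3) combine into one prefactor.
Step ratio: r(k) = -\frac{1}{3} * (k-\frac{2}{3}) / [(k+1)] ; factor over Q: parameters, x = -\frac{1}{3}, and C = \frac{2}{3}.


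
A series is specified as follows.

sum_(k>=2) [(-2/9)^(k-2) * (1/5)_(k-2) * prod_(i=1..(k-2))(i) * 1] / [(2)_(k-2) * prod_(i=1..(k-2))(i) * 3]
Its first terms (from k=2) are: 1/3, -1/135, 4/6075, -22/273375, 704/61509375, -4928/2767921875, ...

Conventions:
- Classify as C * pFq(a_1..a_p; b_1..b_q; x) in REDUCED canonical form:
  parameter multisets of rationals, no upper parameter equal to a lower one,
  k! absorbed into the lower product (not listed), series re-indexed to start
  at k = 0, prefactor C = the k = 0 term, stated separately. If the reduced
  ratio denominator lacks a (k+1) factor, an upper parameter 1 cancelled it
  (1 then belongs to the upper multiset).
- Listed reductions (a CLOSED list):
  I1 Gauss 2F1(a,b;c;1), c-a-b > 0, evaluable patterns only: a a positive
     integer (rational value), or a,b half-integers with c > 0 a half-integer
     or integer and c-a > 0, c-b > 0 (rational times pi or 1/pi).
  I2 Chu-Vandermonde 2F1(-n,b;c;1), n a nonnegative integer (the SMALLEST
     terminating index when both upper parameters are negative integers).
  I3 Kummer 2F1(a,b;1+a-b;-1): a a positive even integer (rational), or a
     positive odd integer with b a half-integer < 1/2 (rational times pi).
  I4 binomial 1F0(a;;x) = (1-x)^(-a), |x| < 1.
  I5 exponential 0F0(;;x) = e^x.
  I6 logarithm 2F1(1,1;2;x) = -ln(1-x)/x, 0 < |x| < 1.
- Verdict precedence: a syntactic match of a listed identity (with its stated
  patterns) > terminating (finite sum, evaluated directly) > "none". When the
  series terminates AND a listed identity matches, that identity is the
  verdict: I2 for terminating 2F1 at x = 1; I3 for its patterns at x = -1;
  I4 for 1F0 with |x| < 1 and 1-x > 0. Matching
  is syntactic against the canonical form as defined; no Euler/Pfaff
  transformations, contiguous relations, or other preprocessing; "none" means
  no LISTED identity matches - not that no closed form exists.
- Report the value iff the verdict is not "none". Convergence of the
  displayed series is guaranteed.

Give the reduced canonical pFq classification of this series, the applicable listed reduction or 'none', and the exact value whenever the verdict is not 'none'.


Structural cue: with t_0 = 1/3, the constant factors (C = 1/3) combine into one prefactor.
Ratio: r(k) = (-2/9) * (k+1/5) (k+1) / [(k+2) (k+1)] ; factor over Q: parameters, x = (-2/9), and C = 1/3.

Prefactor 1/3, argument -2/9: 2F1 with upper {1/5, 1} over lower {2}. Verdict: none - this 2F1 at x = -2/9 matches no listed pattern, and upper {1/5, 1} holds no stopper.


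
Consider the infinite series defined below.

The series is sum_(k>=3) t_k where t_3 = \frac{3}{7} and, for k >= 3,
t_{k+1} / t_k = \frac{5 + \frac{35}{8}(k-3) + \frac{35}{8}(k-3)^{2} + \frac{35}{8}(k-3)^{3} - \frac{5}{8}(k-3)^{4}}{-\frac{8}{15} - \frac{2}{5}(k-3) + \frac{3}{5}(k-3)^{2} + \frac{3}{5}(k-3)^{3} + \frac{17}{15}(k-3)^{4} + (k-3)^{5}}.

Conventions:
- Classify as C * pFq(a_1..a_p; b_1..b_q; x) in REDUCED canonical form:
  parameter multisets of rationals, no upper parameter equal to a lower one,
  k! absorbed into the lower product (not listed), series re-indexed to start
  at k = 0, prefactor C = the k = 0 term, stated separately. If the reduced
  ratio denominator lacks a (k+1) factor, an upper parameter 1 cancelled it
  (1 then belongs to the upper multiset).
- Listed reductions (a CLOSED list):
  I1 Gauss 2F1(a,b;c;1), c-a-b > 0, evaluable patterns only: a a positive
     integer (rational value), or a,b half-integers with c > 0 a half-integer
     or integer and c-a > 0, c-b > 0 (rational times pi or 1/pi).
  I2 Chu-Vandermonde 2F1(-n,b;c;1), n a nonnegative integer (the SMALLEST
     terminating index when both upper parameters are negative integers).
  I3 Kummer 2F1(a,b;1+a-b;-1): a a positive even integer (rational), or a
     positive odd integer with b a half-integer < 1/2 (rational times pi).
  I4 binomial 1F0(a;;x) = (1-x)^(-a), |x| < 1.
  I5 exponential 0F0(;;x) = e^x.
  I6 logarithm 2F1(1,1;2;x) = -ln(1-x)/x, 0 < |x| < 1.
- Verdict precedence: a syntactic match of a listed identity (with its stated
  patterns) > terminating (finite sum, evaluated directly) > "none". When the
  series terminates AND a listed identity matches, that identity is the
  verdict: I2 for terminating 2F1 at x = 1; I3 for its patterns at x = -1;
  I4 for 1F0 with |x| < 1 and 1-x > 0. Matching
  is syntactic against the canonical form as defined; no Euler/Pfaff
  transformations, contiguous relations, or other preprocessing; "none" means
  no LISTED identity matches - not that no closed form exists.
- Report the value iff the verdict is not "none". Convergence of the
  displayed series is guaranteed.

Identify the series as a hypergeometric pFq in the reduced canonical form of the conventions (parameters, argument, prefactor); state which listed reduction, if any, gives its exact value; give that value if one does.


Key observation: with t_0 = \frac{3}{7}, the expanded ratio factors over Q; C = 3/7, roots give parameters.
Consecutive-term ratio: r(k) = -\frac{5}{8} * (k-8) (k+1) / [(k-\frac{2}{3}) (k+\frac{4}{5}) (k+1)] - poly over poly, x = -\frac{5}{8} from leading terms; C = \frac{3}{7} at k = 0.

At argument -\frac{5}{8}: a 2F2 with upper {-8, 1}, lower {-\frac{2}{3}, \frac{4}{5}}, scaled by C = \frac{3}{7}. Verdict: terminating at k = 8: the factor (-8)_k kills every later term; summing the 9 survivors is exact. Its exact value is -\frac{471141305285030231283}{6329898804862517248}.
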